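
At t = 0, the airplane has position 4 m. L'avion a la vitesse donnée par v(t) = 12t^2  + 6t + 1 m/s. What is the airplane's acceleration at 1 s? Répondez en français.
Nous devons dériver notre équation de la vitesse v(t) = 12·t^2 + 6·t + 1 1 fois. En dérivant la vitesse, nous obtenons l'accélération: a(t) = 24·t + 6. Nous avons l'accélération a(t) = 24·t + 6. En substituant t = 1: a(1) = 30.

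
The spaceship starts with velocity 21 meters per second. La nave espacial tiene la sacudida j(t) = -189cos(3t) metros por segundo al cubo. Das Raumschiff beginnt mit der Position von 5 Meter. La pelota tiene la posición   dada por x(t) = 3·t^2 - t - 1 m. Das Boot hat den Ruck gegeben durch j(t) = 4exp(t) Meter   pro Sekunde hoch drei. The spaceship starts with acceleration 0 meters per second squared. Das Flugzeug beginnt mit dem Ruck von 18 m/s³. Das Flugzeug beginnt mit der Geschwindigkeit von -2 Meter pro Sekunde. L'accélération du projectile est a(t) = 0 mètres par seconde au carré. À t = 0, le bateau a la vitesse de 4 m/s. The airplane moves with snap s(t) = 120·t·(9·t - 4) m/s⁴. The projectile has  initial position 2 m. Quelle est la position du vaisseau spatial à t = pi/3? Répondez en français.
Pour résoudre ceci, nous devons prendre 3 intégrales de notre équation du jerk j(t) = -189·cos(3·t). L'intégrale du jerk est l'accélération. En utilisant a(0) = 0, nous obtenons a(t) = -63·sin(3·t). En intégrant l'accélération et en utilisant la condition initiale v(0) = 21, nous obtenons v(t) = 21·cos(3·t). La primitive de la vitesse, avec x(0) = 5, donne la position: x(t) = 7·sin(3·t) + 5. En utilisant x(t) = 7·sin(3·t) + 5 et en substituant t = pi/3, nous trouvons x = 5.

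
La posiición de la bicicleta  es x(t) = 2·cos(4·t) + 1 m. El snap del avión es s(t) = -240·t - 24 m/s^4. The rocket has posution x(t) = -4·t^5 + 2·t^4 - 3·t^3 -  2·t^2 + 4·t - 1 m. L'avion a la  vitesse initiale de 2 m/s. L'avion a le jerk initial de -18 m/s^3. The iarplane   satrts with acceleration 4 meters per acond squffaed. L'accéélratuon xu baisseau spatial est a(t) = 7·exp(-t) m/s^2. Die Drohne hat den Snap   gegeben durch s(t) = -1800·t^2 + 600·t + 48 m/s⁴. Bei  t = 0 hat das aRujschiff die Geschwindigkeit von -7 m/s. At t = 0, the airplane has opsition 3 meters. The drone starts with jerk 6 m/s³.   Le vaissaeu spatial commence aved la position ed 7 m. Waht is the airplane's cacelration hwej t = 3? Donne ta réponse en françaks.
Nous devons intégrer notre équation du snap s(t) = -240·t - 24 2 fois. L'intégrale du snap est le jerk. En utilisant j(0) = -18, nous obtenons j(t) = -120·t^2 - 24·t - 18. La primitive du jerk, avec a(0) = 4, donne l'accélération: a(t) = -40·t^3 - 12·t^2 - 18·t + 4. De l'équation de l'accélération a(t) = -40·t^3 - 12·t^2 - 18·t + 4, nous substituons t = 3 pour obtenir a = -1238.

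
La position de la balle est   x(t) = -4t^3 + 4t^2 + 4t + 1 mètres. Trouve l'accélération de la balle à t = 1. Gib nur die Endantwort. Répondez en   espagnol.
La aceleración en t = 1 es a = -16.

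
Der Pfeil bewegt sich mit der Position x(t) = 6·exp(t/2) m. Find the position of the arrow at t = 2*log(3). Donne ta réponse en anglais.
We have position x(t) = 6·exp(t/2). Substituting t = 2*log(3): x(2*log(3)) = 18.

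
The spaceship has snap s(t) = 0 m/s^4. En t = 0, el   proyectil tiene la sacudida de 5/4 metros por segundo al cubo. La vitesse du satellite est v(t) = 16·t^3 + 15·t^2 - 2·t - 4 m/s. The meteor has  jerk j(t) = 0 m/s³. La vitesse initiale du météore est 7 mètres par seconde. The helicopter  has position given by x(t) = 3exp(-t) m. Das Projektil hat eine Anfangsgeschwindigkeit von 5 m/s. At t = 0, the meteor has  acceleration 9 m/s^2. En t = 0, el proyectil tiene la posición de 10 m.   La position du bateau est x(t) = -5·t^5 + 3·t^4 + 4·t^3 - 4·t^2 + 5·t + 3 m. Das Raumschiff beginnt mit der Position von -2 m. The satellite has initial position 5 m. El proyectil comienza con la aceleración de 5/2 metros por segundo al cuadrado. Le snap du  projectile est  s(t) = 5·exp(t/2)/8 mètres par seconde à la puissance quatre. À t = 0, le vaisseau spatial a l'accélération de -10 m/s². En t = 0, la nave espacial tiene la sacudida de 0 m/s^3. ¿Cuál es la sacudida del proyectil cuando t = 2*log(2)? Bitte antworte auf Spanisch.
Para resolver esto, necesitamos tomar 1 antiderivada de nuestra ecuación del snap s(t) = 5·exp(t/2)/8. La antiderivada del snap, con j(0) = 5/4, da la sacudida: j(t) = 5·exp(t/2)/4. Usando j(t) = 5·exp(t/2)/4 y sustituyendo t = 2*log(2), encontramos j = 5/2.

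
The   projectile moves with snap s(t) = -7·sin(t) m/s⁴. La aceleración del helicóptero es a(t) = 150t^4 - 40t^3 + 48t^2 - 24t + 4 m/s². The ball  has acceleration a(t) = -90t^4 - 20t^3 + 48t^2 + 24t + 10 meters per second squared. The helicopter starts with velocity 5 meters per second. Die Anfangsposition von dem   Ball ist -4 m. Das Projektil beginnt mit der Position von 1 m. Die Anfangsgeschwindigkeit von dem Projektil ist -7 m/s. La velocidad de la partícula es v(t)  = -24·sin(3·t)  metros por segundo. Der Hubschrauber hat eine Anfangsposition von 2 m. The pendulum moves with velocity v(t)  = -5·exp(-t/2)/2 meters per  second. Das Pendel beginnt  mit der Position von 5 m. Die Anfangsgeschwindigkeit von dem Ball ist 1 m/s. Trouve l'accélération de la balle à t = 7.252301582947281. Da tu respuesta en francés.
De l'équation de l'accélération a(t) = -90·t^4 - 20·t^3 + 48·t^2 + 24·t + 10, nous substituons t = 7.252301582947281 pour obtenir a = -253889.542827971.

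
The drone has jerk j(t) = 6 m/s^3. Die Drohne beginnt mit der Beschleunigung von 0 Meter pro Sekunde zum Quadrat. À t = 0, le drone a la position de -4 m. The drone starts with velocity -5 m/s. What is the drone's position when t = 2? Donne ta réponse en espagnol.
Para resolver esto, necesitamos tomar 3 integrales de nuestra ecuación de la sacudida j(t) = 6. La antiderivada de la sacudida, con a(0) = 0, da la aceleración: a(t) = 6·t. La antiderivada de la aceleración es la velocidad. Usando v(0) = -5, obtenemos v(t) = 3·t^2 - 5. La antiderivada de la velocidad es la posición. Usando x(0) = -4, obtenemos x(t) = t^3 - 5·t - 4. Tenemos la posición x(t) = t^3 - 5·t - 4. Sustituyendo t = 2: x(2) = -6.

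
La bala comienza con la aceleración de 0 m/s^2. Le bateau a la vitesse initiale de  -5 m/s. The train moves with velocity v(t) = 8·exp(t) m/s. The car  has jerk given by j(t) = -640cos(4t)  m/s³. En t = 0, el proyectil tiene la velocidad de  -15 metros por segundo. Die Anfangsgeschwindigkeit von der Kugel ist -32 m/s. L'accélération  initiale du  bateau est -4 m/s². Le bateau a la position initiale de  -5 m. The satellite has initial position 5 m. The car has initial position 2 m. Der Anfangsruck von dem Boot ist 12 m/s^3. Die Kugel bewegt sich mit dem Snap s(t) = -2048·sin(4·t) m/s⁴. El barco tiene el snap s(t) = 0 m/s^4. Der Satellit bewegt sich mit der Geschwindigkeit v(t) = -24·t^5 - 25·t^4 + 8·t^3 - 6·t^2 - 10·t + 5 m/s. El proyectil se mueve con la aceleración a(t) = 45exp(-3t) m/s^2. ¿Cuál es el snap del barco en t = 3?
Usando s(t) = 0 y sustituyendo t = 3, encontramos s = 0.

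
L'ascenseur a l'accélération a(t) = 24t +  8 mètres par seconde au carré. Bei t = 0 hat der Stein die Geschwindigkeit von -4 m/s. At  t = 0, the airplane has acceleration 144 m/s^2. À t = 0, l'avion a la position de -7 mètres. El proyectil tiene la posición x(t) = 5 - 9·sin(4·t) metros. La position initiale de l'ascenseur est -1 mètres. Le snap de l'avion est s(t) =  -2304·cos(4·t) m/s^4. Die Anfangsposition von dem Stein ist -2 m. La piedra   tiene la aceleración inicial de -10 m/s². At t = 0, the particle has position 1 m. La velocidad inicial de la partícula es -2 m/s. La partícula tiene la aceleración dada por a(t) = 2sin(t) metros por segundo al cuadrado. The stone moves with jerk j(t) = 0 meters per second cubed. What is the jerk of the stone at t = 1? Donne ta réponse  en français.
Nous avons le jerk j(t) = 0. En substituant t = 1: j(1) = 0.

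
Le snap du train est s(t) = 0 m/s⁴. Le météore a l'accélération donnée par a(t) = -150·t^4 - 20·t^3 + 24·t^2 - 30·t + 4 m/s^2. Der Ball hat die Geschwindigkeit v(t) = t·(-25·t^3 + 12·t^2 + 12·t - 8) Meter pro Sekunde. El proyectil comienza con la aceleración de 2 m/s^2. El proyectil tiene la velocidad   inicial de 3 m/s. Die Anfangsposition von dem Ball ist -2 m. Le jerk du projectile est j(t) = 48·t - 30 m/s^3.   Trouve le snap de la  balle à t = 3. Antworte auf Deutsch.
Um dies zu lösen, müssen wir 3 Ableitungen unserer Gleichung für die Geschwindigkeit v(t) = t·(-25·t^3 + 12·t^2 + 12·t - 8) nehmen. Die Ableitung von der Geschwindigkeit ergibt die Beschleunigung: a(t) = -25·t^3 + 12·t^2 + t·(-75·t^2 + 24·t + 12) + 12·t - 8. Mit d/dt von a(t) finden wir j(t) = -150·t^2 + t·(24 - 150·t) + 48·t + 24. Die Ableitung von dem Ruck ergibt den Snap: s(t) = 72 - 600·t. Mit s(t) = 72 - 600·t und Einsetzen von t = 3, finden wir s = -1728.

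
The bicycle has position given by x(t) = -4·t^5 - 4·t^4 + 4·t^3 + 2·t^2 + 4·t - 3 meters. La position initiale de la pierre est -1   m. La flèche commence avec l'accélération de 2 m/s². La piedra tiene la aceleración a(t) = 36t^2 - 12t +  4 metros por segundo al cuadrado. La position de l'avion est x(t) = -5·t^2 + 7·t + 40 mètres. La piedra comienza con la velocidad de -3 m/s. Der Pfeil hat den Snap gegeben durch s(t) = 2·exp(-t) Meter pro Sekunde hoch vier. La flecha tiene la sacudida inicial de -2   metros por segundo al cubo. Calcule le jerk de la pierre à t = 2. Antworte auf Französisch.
Pour résoudre ceci, nous devons prendre 1 dérivée de notre équation de l'accélération a(t) = 36·t^2 - 12·t + 4. La dérivée de l'accélération donne le jerk: j(t) = 72·t - 12. En utilisant j(t) = 72·t - 12 et en substituant t = 2, nous trouvons j = 132.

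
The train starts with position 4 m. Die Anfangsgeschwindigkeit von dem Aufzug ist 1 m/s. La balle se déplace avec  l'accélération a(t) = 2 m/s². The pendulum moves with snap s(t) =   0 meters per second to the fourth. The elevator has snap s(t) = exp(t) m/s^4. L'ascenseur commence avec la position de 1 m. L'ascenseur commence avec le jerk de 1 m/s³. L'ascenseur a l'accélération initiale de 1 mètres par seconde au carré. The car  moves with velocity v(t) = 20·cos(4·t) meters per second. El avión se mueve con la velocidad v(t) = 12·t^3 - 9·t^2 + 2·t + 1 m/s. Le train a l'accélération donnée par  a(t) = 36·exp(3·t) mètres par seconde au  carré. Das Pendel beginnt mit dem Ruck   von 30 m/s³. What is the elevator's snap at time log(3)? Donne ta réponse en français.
En utilisant s(t) = exp(t) et en substituant t = log(3), nous trouvons s = 3.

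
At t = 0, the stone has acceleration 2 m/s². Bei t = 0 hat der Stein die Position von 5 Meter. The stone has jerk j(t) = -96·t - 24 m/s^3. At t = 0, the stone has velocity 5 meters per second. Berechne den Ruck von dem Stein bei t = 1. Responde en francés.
De l'équation du jerk j(t) = -96·t - 24, nous substituons t = 1 pour obtenir j = -120.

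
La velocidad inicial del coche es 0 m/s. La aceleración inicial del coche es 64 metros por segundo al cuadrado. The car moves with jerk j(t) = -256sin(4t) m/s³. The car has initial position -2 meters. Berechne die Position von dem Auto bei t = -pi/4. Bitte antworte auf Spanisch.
Partiendo de la sacudida j(t) = -256·sin(4·t), tomamos 3 integrales. La antiderivada de la sacudida, con a(0) = 64, da la aceleración: a(t) = 64·cos(4·t). La integral de la aceleración es la velocidad. Usando v(0) = 0, obtenemos v(t) = 16·sin(4·t). La integral de la velocidad, con x(0) = -2, da la posición: x(t) = 2 - 4·cos(4·t). De la ecuación de la posición x(t) = 2 - 4·cos(4·t), sustituimos t = -pi/4 para obtener x = 6.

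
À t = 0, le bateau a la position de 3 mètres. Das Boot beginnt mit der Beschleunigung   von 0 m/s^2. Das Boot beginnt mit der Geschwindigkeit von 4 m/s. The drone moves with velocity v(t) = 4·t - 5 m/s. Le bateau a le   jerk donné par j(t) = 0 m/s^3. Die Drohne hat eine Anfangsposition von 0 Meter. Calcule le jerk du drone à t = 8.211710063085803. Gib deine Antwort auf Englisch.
We must differentiate our velocity equation v(t) = 4·t - 5 2 times. Taking d/dt of v(t), we find a(t) = 4. Taking d/dt of a(t), we find j(t) = 0. Using j(t) = 0 and substituting t = 8.211710063085803, we find j = 0.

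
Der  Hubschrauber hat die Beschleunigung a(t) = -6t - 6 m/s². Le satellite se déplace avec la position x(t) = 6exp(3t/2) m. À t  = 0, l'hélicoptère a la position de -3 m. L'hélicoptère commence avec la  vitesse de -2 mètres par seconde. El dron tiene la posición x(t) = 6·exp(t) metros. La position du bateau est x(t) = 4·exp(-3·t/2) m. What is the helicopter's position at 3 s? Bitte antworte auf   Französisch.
Nous devons intégrer notre équation de l'accélération a(t) = -6·t - 6 2 fois. L'intégrale de l'accélération, avec v(0) = -2, donne la vitesse: v(t) = -3·t^2 - 6·t - 2. En prenant ∫v(t)dt et en appliquant x(0) = -3, nous trouvons x(t) = -t^3 - 3·t^2 - 2·t - 3. De l'équation de la position x(t) = -t^3 - 3·t^2 - 2·t - 3, nous substituons t = 3 pour obtenir x = -63.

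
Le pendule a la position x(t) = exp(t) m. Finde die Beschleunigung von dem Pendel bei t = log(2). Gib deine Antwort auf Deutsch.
Wir müssen unsere Gleichung für die Position x(t) = exp(t) 2-mal ableiten. Durch Ableiten von der Position erhalten wir die Geschwindigkeit: v(t) = exp(t). Die Ableitung von der Geschwindigkeit ergibt die Beschleunigung: a(t) = exp(t). Mit a(t) = exp(t) und Einsetzen von t = log(2), finden wir a = 2.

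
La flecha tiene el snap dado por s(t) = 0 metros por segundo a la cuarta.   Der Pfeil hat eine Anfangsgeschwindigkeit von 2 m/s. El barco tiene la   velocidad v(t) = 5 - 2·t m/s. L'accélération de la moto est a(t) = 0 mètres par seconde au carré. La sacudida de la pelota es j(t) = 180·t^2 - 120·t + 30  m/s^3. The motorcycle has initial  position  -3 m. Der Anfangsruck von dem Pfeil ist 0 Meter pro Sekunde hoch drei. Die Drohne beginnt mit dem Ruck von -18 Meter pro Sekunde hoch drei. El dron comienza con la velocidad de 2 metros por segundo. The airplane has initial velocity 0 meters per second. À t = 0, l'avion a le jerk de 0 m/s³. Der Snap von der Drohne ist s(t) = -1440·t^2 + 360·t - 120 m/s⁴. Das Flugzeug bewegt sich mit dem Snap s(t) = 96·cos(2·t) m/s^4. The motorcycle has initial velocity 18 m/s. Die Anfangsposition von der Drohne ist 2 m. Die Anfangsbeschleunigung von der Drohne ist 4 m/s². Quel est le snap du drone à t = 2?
Nous avons le snap s(t) = -1440·t^2 + 360·t - 120. En substituant t = 2: s(2) = -5160.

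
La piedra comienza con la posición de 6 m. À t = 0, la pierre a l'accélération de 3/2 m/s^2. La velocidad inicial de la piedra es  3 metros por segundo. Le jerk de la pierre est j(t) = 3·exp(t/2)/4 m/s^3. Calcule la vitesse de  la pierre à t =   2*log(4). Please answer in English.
We must find the antiderivative of our jerk equation j(t) = 3·exp(t/2)/4 2 times. The antiderivative of jerk, with a(0) = 3/2, gives acceleration: a(t) = 3·exp(t/2)/2. Integrating acceleration and using the initial condition v(0) = 3, we get v(t) = 3·exp(t/2). We have velocity v(t) = 3·exp(t/2). Substituting t = 2*log(4): v(2*log(4)) = 12.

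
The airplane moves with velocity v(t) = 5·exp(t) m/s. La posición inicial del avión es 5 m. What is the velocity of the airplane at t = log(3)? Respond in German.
Aus der Gleichung für die Geschwindigkeit v(t) = 5·exp(t), setzen wir t = log(3) ein und erhalten v = 15.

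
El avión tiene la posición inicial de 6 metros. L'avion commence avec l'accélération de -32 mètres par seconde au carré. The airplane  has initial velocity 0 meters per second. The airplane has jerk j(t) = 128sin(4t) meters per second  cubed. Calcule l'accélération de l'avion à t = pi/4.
Nous devons trouver l'intégrale de notre équation du jerk j(t) = 128·sin(4·t) 1 fois. En intégrant le jerk et en utilisant la condition initiale a(0) = -32, nous obtenons a(t) = -32·cos(4·t). En utilisant a(t) = -32·cos(4·t) et en substituant t = pi/4, nous trouvons a = 32.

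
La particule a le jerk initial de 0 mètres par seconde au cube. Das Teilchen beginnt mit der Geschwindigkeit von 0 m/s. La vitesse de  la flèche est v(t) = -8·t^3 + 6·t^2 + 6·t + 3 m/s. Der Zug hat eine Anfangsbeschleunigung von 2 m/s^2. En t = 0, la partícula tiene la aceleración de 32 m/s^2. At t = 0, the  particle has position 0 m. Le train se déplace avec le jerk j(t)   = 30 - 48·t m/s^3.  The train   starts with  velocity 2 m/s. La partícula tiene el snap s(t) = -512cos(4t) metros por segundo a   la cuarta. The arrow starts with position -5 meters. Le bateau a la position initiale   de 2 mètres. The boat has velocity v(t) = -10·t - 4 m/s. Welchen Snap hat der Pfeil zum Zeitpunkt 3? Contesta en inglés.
Starting from velocity v(t) = -8·t^3 + 6·t^2 + 6·t + 3, we take 3 derivatives. Taking d/dt of v(t), we find a(t) = -24·t^2 + 12·t + 6. Differentiating acceleration, we get jerk: j(t) = 12 - 48·t. The derivative of jerk gives snap: s(t) = -48. We have snap s(t) = -48. Substituting t = 3: s(3) = -48.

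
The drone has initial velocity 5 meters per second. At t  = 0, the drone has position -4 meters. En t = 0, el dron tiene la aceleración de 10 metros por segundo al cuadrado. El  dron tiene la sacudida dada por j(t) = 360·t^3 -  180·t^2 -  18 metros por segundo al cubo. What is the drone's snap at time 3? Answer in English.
To solve this, we need to take 1 derivative of our jerk equation j(t) = 360·t^3 - 180·t^2 - 18. Taking d/dt of j(t), we find s(t) = 1080·t^2 - 360·t. Using s(t) = 1080·t^2 - 360·t and substituting t = 3, we find s = 8640.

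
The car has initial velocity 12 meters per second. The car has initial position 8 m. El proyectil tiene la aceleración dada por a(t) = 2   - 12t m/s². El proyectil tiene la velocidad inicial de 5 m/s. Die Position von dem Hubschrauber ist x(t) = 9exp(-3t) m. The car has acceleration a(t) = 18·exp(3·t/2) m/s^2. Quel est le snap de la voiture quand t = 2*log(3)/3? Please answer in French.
Nous devons dériver notre équation de l'accélération a(t) = 18·exp(3·t/2) 2 fois. En prenant d/dt de a(t), nous trouvons j(t) = 27·exp(3·t/2). En dérivant le jerk, nous obtenons le snap: s(t) = 81·exp(3·t/2)/2. Nous avons le snap s(t) = 81·exp(3·t/2)/2. En substituant t = 2*log(3)/3: s(2*log(3)/3) = 243/2.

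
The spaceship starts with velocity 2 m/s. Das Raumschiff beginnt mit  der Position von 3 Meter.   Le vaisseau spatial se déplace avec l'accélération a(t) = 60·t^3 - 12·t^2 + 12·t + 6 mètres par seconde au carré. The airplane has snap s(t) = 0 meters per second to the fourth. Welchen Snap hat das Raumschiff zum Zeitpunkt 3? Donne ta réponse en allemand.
Wir müssen unsere Gleichung für die Beschleunigung a(t) = 60·t^3 - 12·t^2 + 12·t + 6 2-mal ableiten. Mit d/dt von a(t) finden wir j(t) = 180·t^2 - 24·t + 12. Die Ableitung von dem Ruck ergibt den Snap: s(t) = 360·t - 24. Wir haben den Snap s(t) = 360·t - 24. Durch Einsetzen von t = 3: s(3) = 1056.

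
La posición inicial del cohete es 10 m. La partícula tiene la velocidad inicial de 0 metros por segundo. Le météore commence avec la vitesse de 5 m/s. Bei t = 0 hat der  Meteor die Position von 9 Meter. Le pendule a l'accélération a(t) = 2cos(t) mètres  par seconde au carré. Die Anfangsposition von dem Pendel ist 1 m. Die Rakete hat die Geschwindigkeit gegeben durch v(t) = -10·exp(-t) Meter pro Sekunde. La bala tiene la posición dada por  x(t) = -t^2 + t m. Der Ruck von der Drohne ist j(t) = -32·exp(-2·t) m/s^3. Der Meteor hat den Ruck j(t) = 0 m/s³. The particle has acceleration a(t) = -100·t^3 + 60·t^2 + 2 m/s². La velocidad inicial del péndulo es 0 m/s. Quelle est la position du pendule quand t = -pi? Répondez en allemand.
Ausgehend von der Beschleunigung a(t) = 2·cos(t), nehmen wir 2 Integrale. Die Stammfunktion von der Beschleunigung, mit v(0) = 0, ergibt die Geschwindigkeit: v(t) = 2·sin(t). Die Stammfunktion von der Geschwindigkeit ist die Position. Mit x(0) = 1 erhalten wir x(t) = 3 - 2·cos(t). Mit x(t) = 3 - 2·cos(t) und Einsetzen von t = -pi, finden wir x = 5.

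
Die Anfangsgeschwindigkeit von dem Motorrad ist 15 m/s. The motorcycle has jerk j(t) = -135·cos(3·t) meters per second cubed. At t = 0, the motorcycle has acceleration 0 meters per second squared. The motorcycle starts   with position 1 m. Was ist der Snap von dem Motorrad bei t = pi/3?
Um dies zu lösen, müssen wir 1 Ableitung unserer Gleichung für den Ruck j(t) = -135·cos(3·t) nehmen. Mit d/dt von j(t) finden wir s(t) = 405·sin(3·t). Wir haben den Snap s(t) = 405·sin(3·t). Durch Einsetzen von t = pi/3: s(pi/3) = 0.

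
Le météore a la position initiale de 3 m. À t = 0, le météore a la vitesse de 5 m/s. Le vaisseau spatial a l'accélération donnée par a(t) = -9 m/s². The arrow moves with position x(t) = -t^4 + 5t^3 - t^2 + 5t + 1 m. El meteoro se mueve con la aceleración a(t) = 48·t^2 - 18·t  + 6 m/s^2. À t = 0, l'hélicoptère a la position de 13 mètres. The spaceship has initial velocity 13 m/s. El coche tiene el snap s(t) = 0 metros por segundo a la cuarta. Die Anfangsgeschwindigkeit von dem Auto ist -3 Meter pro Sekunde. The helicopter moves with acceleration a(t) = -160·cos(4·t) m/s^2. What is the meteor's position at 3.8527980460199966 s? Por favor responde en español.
Necesitamos integrar nuestra ecuación de la aceleración a(t) = 48·t^2 - 18·t + 6 2 veces. Tomando ∫a(t)dt y aplicando v(0) = 5, encontramos v(t) = 16·t^3 - 9·t^2 + 6·t + 5. La integral de la velocidad es la posición. Usando x(0) = 3, obtenemos x(t) = 4·t^4 - 3·t^3 + 3·t^2 + 5·t + 3. Tenemos la posición x(t) = 4·t^4 - 3·t^3 + 3·t^2 + 5·t + 3. Sustituyendo t = 3.8527980460199966: x(3.8527980460199966) = 776.606348050766.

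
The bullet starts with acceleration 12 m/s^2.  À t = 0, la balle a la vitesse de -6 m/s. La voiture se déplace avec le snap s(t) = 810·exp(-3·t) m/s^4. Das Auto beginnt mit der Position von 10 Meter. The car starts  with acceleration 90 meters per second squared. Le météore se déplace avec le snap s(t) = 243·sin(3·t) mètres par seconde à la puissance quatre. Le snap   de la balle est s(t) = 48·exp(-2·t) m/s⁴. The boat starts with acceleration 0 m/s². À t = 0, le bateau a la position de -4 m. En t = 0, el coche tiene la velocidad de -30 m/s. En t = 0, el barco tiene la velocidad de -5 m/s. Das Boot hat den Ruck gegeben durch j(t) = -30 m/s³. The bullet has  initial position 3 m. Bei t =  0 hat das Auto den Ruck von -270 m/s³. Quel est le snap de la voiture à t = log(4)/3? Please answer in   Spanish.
De la ecuación del snap s(t) = 810·exp(-3·t), sustituimos t = log(4)/3 para obtener s = 405/2.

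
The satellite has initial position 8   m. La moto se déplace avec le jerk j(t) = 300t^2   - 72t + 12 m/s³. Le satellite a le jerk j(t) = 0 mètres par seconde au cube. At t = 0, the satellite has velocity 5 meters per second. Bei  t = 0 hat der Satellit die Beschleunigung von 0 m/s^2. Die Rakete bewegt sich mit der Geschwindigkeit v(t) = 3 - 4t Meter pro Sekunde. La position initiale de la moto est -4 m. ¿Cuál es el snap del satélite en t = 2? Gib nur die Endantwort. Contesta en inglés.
At t = 2, s = 0.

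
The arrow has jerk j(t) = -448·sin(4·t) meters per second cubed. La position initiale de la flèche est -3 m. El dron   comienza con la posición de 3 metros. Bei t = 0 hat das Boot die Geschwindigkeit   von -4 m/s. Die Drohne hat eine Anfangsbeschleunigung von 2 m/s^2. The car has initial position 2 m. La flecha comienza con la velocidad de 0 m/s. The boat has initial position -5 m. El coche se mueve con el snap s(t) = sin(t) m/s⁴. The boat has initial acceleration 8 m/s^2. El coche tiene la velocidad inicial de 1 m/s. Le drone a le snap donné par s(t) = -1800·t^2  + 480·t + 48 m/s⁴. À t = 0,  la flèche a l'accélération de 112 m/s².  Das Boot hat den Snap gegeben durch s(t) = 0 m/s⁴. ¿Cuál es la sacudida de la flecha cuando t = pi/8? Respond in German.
Aus der Gleichung für den Ruck j(t) = -448·sin(4·t), setzen wir t = pi/8 ein und erhalten j = -448.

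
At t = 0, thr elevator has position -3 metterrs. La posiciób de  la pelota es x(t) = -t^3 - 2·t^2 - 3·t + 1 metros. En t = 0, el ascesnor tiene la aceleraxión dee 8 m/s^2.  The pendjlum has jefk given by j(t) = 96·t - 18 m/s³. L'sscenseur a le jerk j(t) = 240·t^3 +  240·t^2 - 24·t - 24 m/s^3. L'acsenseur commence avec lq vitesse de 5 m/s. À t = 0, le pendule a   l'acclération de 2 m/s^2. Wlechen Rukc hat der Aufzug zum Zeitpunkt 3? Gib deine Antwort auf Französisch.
Nous avons le jerk j(t) = 240·t^3 + 240·t^2 - 24·t - 24. En substituant t = 3: j(3) = 8544.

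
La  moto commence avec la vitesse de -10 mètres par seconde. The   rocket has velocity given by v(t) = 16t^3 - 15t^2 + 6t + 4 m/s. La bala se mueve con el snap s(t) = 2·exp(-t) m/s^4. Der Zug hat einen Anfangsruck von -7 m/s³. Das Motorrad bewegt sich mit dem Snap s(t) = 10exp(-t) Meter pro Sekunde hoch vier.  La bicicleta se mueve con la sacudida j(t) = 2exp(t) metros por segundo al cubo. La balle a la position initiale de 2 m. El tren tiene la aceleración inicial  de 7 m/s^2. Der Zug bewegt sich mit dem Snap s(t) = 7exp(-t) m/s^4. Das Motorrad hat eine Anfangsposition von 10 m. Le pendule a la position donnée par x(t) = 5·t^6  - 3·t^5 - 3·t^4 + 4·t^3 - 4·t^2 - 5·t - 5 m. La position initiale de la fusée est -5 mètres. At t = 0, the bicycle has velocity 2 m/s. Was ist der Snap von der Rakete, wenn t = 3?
Um dies zu lösen, müssen wir 3 Ableitungen unserer Gleichung für die Geschwindigkeit v(t) = 16·t^3 - 15·t^2 + 6·t + 4 nehmen. Die Ableitung von der Geschwindigkeit ergibt die Beschleunigung: a(t) = 48·t^2 - 30·t + 6. Mit d/dt von a(t) finden wir j(t) = 96·t - 30. Mit d/dt von j(t) finden wir s(t) = 96. Wir haben den Snap s(t) = 96. Durch Einsetzen von t = 3: s(3) = 96.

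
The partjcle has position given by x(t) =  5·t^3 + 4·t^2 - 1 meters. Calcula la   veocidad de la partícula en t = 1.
Para resolver esto, necesitamos tomar 1 derivada de nuestra ecuación de la posición x(t) = 5·t^3 + 4·t^2 - 1. Tomando d/dt de x(t), encontramos v(t) = 15·t^2 + 8·t. De la ecuación de la velocidad v(t) = 15·t^2 + 8·t, sustituimos t = 1 para obtener v = 23.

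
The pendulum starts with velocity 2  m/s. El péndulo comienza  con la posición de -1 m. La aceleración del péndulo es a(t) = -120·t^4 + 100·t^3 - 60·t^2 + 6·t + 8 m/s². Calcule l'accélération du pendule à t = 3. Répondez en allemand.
Wir haben die Beschleunigung a(t) = -120·t^4 + 100·t^3 - 60·t^2 + 6·t + 8. Durch Einsetzen von t = 3: a(3) = -7534.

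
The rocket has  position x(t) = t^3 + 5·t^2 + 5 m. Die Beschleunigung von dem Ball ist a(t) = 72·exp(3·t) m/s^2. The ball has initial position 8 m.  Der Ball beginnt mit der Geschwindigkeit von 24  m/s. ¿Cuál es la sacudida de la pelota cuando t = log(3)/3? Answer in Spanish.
Debemos derivar nuestra ecuación de la aceleración a(t) = 72·exp(3·t) 1 vez. Derivando la aceleración, obtenemos la sacudida: j(t) = 216·exp(3·t). De la ecuación de la sacudida j(t) = 216·exp(3·t), sustituimos t = log(3)/3 para obtener j = 648.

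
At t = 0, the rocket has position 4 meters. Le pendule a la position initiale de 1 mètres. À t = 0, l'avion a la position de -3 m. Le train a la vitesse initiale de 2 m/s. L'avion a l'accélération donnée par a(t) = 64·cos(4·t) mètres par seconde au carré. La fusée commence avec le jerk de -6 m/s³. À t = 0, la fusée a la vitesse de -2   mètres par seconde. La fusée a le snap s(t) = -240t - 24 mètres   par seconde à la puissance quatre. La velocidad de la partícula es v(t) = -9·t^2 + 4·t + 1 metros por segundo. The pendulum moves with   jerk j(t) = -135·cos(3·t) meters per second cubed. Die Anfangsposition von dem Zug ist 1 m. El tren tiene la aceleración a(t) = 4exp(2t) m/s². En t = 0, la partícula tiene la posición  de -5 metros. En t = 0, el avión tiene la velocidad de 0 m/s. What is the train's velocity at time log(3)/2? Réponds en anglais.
To solve this, we need to take 1 antiderivative of our acceleration equation a(t) = 4·exp(2·t). The integral of acceleration is velocity. Using v(0) = 2, we get v(t) = 2·exp(2·t). We have velocity v(t) = 2·exp(2·t). Substituting t = log(3)/2: v(log(3)/2) = 6.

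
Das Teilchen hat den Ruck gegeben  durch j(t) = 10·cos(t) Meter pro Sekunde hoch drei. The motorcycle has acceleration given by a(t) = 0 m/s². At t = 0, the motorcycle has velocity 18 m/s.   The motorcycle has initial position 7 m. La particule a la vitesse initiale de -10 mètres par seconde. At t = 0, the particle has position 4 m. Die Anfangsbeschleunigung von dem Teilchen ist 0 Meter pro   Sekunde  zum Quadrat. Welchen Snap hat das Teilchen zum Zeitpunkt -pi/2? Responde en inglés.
Starting from jerk j(t) = 10·cos(t), we take 1 derivative. Differentiating jerk, we get snap: s(t) = -10·sin(t). We have snap s(t) = -10·sin(t). Substituting t = -pi/2: s(-pi/2) = 10.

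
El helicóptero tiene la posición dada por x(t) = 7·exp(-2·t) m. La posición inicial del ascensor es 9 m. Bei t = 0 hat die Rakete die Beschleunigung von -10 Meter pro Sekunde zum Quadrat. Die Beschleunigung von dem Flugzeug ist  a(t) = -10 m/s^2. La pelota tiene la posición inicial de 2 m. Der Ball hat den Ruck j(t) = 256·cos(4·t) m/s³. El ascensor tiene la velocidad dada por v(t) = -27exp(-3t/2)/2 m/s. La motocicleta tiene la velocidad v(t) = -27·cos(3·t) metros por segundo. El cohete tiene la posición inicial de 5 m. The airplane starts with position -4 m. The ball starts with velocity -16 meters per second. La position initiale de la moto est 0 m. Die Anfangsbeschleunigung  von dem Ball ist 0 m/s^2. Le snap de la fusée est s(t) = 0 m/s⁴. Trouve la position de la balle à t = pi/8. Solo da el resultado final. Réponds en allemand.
x(pi/8) = -2.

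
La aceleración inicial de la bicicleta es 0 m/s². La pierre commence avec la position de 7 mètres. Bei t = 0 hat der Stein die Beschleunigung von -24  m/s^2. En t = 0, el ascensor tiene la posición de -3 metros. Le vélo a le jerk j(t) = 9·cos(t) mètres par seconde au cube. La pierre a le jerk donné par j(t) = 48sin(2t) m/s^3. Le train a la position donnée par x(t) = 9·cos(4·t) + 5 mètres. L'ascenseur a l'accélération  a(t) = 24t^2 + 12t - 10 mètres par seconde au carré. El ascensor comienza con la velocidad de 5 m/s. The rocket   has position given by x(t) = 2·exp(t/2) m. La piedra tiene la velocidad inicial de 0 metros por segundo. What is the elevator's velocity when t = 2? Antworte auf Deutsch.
Ausgehend von der Beschleunigung a(t) = 24·t^2 + 12·t - 10, nehmen wir 1 Stammfunktion. Das Integral von der Beschleunigung, mit v(0) = 5, ergibt die Geschwindigkeit: v(t) = 8·t^3 + 6·t^2 - 10·t + 5. Mit v(t) = 8·t^3 + 6·t^2 - 10·t + 5 und Einsetzen von t = 2, finden wir v = 73.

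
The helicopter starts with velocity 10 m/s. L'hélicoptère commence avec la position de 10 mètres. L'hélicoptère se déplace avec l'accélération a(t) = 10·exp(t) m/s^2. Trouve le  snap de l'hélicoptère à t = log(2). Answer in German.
Wir müssen unsere Gleichung für die Beschleunigung a(t) = 10·exp(t) 2-mal ableiten. Mit d/dt von a(t) finden wir j(t) = 10·exp(t). Die Ableitung von dem Ruck ergibt den Snap: s(t) = 10·exp(t). Mit s(t) = 10·exp(t) und Einsetzen von t = log(2), finden wir s = 20.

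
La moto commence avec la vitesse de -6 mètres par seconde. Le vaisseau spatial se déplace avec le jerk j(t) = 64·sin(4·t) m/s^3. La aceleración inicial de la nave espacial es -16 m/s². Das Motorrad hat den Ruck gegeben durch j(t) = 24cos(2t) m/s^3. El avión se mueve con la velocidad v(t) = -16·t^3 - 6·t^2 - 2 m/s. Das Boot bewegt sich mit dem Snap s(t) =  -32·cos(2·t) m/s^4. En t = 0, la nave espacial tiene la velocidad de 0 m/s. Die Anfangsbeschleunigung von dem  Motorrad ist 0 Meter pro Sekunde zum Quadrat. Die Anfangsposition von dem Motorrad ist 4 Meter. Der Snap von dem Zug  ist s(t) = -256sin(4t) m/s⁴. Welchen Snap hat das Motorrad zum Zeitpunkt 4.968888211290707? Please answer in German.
Ausgehend von dem Ruck j(t) = 24·cos(2·t), nehmen wir 1 Ableitung. Durch Ableiten von dem Ruck erhalten wir den Snap: s(t) = -48·sin(2·t). Aus der Gleichung für den Snap s(t) = -48·sin(2·t), setzen wir t = 4.968888211290707 ein und erhalten s = 23.5580130957896.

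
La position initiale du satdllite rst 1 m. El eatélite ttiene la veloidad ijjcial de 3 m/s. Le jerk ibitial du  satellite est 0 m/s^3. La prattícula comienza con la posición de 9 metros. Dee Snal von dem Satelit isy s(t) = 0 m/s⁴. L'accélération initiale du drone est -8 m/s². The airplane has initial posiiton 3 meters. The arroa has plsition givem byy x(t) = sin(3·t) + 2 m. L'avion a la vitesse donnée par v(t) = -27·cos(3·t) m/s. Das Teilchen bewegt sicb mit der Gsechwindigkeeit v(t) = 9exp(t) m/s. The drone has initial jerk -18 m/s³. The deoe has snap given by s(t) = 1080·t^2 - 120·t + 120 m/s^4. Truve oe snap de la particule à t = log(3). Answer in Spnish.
Partiendo de la velocidad v(t) = 9·exp(t), tomamos 3 derivadas. La derivada de la velocidad da la aceleración: a(t) = 9·exp(t). Tomando d/dt de a(t), encontramos j(t) = 9·exp(t). Derivando la sacudida, obtenemos el snap: s(t) = 9·exp(t). Tenemos el snap s(t) = 9·exp(t). Sustituyendo t = log(3): s(log(3)) = 27.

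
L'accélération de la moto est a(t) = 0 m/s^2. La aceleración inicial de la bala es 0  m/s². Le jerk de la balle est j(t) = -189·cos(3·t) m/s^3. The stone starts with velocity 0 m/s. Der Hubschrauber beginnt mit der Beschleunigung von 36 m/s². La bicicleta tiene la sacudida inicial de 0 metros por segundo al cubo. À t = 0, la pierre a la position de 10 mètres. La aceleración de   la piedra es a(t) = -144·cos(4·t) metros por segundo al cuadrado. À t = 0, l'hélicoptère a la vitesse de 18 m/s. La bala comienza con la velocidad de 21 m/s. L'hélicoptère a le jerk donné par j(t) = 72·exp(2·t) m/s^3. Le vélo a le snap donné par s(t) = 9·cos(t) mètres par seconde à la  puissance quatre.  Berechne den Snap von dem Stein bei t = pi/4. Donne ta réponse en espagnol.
Para resolver esto, necesitamos tomar 2 derivadas de nuestra ecuación de la aceleración a(t) = -144·cos(4·t). Derivando la aceleración, obtenemos la sacudida: j(t) = 576·sin(4·t). Derivando la sacudida, obtenemos el snap: s(t) = 2304·cos(4·t). Usando s(t) = 2304·cos(4·t) y sustituyendo t = pi/4, encontramos s = -2304.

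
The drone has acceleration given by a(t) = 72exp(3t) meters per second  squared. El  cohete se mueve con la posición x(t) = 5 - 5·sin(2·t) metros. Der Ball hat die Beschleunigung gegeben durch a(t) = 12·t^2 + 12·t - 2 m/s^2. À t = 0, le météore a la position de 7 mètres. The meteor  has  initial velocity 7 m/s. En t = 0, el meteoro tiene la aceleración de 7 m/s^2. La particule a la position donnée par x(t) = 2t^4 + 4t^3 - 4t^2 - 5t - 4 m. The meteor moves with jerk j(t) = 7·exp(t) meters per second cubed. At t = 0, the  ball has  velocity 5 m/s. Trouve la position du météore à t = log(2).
Nous devons intégrer notre équation du jerk j(t) = 7·exp(t) 3 fois. L'intégrale du jerk est l'accélération. En utilisant a(0) = 7, nous obtenons a(t) = 7·exp(t). En prenant ∫a(t)dt et en appliquant v(0) = 7, nous trouvons v(t) = 7·exp(t). La primitive de la vitesse est la position. En utilisant x(0) = 7, nous obtenons x(t) = 7·exp(t). Nous avons la position x(t) = 7·exp(t). En substituant t = log(2): x(log(2)) = 14.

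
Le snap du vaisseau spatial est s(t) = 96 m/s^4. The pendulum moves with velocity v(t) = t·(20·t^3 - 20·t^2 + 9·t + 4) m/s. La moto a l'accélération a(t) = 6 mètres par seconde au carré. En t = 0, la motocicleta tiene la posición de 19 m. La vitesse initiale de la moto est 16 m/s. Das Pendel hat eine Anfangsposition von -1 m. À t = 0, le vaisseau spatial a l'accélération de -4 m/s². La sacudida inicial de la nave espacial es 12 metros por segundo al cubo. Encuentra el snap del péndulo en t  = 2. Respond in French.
En partant de la vitesse v(t) = t·(20·t^3 - 20·t^2 + 9·t + 4), nous prenons 3 dérivées. La dérivée de la vitesse donne l'accélération: a(t) = 20·t^3 - 20·t^2 + t·(60·t^2 - 40·t + 9) + 9·t + 4. La dérivée de l'accélération donne le jerk: j(t) = 120·t^2 + t·(120·t - 40) - 80·t + 18. En prenant d/dt de j(t), nous trouvons s(t) = 480·t - 120. En utilisant s(t) = 480·t - 120 et en substituant t = 2, nous trouvons s = 840.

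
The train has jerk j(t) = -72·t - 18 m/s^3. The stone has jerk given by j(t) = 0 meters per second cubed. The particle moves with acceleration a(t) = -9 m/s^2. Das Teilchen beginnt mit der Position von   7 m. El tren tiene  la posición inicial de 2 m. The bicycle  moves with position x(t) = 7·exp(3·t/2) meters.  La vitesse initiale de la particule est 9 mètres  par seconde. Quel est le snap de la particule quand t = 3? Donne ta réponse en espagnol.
Partiendo de la aceleración a(t) = -9, tomamos 2 derivadas. La derivada de la aceleración da la sacudida: j(t) = 0. La derivada de la sacudida da el snap: s(t) = 0. Tenemos el snap s(t) = 0. Sustituyendo t = 3: s(3) = 0.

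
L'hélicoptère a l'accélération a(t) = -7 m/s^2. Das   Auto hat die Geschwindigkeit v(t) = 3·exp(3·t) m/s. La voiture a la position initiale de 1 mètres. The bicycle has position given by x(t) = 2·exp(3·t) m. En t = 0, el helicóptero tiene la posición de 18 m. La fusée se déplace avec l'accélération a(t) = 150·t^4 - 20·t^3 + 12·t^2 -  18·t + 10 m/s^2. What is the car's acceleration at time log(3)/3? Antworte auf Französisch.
En partant de la vitesse v(t) = 3·exp(3·t), nous prenons 1 dérivée. La dérivée de la vitesse donne l'accélération: a(t) = 9·exp(3·t). De l'équation de l'accélération a(t) = 9·exp(3·t), nous substituons t = log(3)/3 pour obtenir a = 27.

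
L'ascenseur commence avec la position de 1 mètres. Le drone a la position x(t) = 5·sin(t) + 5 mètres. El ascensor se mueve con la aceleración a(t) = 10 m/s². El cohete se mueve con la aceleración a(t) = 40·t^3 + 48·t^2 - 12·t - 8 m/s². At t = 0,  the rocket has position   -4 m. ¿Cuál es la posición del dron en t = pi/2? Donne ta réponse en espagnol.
Tenemos la posición x(t) = 5·sin(t) + 5. Sustituyendo t = pi/2: x(pi/2) = 10.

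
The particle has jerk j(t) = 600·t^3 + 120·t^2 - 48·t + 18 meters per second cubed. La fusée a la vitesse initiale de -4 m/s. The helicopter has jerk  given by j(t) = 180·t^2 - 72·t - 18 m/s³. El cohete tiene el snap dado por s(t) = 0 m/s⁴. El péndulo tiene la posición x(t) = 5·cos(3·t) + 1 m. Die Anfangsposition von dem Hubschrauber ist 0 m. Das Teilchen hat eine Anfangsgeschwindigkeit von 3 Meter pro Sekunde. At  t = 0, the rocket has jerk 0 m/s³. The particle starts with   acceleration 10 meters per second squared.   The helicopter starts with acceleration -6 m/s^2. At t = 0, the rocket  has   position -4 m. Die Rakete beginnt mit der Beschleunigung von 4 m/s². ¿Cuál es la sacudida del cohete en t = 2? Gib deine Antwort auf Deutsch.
Wir müssen unsere Gleichung für den Snap s(t) = 0 1-mal integrieren. Die Stammfunktion von dem Snap, mit j(0) = 0, ergibt den Ruck: j(t) = 0. Mit j(t) = 0 und Einsetzen von t = 2, finden wir j = 0.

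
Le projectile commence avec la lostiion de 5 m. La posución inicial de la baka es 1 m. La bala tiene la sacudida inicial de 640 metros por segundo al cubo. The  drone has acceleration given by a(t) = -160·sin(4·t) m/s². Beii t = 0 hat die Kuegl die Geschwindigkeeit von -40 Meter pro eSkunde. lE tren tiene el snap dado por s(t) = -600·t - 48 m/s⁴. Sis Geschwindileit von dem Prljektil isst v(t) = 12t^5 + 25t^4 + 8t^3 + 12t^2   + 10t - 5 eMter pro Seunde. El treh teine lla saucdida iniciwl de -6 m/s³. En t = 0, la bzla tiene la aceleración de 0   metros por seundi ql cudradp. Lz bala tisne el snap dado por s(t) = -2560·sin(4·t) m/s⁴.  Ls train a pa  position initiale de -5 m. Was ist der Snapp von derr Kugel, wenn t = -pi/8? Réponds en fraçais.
De l'équation du snap s(t) = -2560·sin(4·t), nous substituons t = -pi/8 pour obtenir s = 2560.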